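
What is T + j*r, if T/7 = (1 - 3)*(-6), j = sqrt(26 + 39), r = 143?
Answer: 84 + 143*sqrt(65) ≈ 1236.9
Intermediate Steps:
j = sqrt(65) ≈ 8.0623
T = 84 (T = 7*((1 - 3)*(-6)) = 7*(-2*(-6)) = 7*12 = 84)
T + j*r = 84 + sqrt(65)*143 = 84 + 143*sqrt(65)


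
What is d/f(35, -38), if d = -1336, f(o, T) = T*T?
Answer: -334/361 ≈ -0.92521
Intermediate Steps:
f(o, T) = T**2
d/f(35, -38) = -1336/((-38)**2) = -1336/1444 = -1336*1/1444 = -334/361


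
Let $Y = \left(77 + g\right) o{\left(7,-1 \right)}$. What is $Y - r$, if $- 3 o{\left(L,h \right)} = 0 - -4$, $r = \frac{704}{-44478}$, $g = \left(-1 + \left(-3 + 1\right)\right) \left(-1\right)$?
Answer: $- \frac{2371808}{22239} \approx -106.65$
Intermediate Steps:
$g = 3$ ($g = \left(-1 - 2\right) \left(-1\right) = \left(-3\right) \left(-1\right) = 3$)
$r = - \frac{352}{22239}$ ($r = 704 \left(- \frac{1}{44478}\right) = - \frac{352}{22239} \approx -0.015828$)
$o{\left(L,h \right)} = - \frac{4}{3}$ ($o{\left(L,h \right)} = - \frac{0 - -4}{3} = - \frac{0 + 4}{3} = \left(- \frac{1}{3}\right) 4 = - \frac{4}{3}$)
$Y = - \frac{320}{3}$ ($Y = \left(77 + 3\right) \left(- \frac{4}{3}\right) = 80 \left(- \frac{4}{3}\right) = - \frac{320}{3} \approx -106.67$)
$Y - r = - \frac{320}{3} - - \frac{352}{22239} = - \frac{320}{3} + \frac{352}{22239} = - \frac{2371808}{22239}$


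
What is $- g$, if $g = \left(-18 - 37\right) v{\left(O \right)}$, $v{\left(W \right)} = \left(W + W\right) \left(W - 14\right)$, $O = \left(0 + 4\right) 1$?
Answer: $-4400$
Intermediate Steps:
$O = 4$ ($O = 4 \cdot 1 = 4$)
$v{\left(W \right)} = 2 W \left(-14 + W\right)$
$g = 4400$ ($g = \left(-18 - 37\right) 2 \cdot 4 \left(-14 + 4\right) = - 55 \cdot 2 \cdot 4 \left(-10\right) = \left(-55\right) \left(-80\right) = 4400$)
$- g = \left(-1\right) 4400 = -4400$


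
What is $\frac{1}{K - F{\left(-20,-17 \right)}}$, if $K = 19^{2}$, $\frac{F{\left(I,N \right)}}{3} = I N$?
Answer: $- \frac{1}{659} \approx -0.0015175$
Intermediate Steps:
$F{\left(I,N \right)} = 3 I N$
$K = 361$
$\frac{1}{K - F{\left(-20,-17 \right)}} = \frac{1}{361 - 3 \left(-20\right) \left(-17\right)} = \frac{1}{361 - 1020} = \frac{1}{-659} = - \frac{1}{659}$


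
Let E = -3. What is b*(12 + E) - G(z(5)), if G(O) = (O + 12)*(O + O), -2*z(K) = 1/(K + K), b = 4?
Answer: 7439/200 ≈ 37.195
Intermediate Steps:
z(K) = -1/(4*K) (z(K) = -1/(2*(K + K)) = -1/(2*K)/2 = -1/(4*K))
G(O) = 2*O*(12 + O) (G(O) = (12 + O)*(2*O) = 2*O*(12 + O))
b*(12 + E) - G(z(5)) = 4*(12 - 3) - 2*(-¼/5)*(12 - ¼/5) = 4*9 - 2*(-¼*⅕)*(12 - ¼*⅕) = 36 - 2*(-1)*(12 - 1/20)/20 = 36 - 2*(-1)*239/(20*20) = 36 - 1*(-239/200) = 36 + 239/200 = 7439/200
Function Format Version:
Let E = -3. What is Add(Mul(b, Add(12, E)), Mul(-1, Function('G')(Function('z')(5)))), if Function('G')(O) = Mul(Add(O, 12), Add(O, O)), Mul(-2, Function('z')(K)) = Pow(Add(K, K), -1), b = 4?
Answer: Rational(7439, 200) ≈ 37.195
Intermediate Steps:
Function('z')(K) = Mul(Rational(-1, 4), Pow(K, -1)) (Function('z')(K) = Mul(Rational(-1, 2), Pow(Add(K, K), -1)) = Mul(Rational(-1, 2), Pow(Mul(2, K), -1)) = Mul(Rational(-1, 2), Mul(Rational(1, 2), Pow(K, -1))) = Mul(Rational(-1, 4), Pow(K, -1)))
Function('G')(O) = Mul(2, O, Add(12, O)) (Function('G')(O) = Mul(Add(12, O), Mul(2, O)) = Mul(2, O, Add(12, O)))
Add(Mul(b, Add(12, E)), Mul(-1, Function('G')(Function('z')(5)))) = Add(Mul(4, Add(12, -3)), Mul(-1, Mul(2, Mul(Rational(-1, 4), Pow(5, -1)), Add(12, Mul(Rational(-1, 4), Pow(5, -1)))))) = Add(Mul(4, 9), Mul(-1, Mul(2, Mul(Rational(-1, 4), Rational(1, 5)), Add(12, Mul(Rational(-1, 4), Rational(1, 5)))))) = Add(36, Mul(-1, Mul(2, Rational(-1, 20), Add(12, Rational(-1, 20))))) = Add(36, Mul(-1, Mul(2, Rational(-1, 20), Rational(239, 20)))) = Add(36, Mul(-1, Rational(-239, 200))) = Add(36, Rational(239, 200)) = Rational(7439, 200)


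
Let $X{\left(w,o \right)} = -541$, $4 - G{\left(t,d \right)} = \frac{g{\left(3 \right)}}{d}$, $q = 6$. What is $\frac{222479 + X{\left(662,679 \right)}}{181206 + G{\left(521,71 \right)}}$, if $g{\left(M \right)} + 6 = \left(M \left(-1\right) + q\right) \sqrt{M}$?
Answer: $\frac{202735932229768}{165531794519029} + \frac{47272794 \sqrt{3}}{165531794519029} \approx 1.2248$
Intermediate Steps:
$g{\left(M \right)} = -6 + \sqrt{M} \left(6 - M\right)$ ($g{\left(M \right)} = -6 + \left(M \left(-1\right) + 6\right) \sqrt{M} = -6 + \left(- M + 6\right) \sqrt{M} = -6 + \left(6 - M\right) \sqrt{M} = -6 + \sqrt{M} \left(6 - M\right)$)
$G{\left(t,d \right)} = 4 - \frac{-6 + 3 \sqrt{3}}{d}$ ($G{\left(t,d \right)} = 4 - \frac{-6 - 3^{\frac{3}{2}} + 6 \sqrt{3}}{d} = 4 - \frac{-6 - 3 \sqrt{3} + 6 \sqrt{3}}{d} = 4 - \frac{-6 + 3 \sqrt{3}}{d}$)
$\frac{222479 + X{\left(662,679 \right)}}{181206 + G{\left(521,71 \right)}} = \frac{222479 - 541}{181206 + \frac{6 - 3 \sqrt{3} + 4 \cdot 71}{71}} = \frac{221938}{181206 + \frac{6 - 3 \sqrt{3} + 284}{71}} = \frac{221938}{181206 + \frac{290 - 3 \sqrt{3}}{71}} = \frac{221938}{181206 + \left(\frac{290}{71} - \frac{3 \sqrt{3}}{71}\right)} = \frac{221938}{\frac{12865916}{71} - \frac{3 \sqrt{3}}{71}}$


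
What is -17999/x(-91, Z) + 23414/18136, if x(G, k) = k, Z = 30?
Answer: -81431861/136020 ≈ -598.68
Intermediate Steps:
-17999/x(-91, Z) + 23414/18136 = -17999/30 + 23414/18136 = -17999*1/30 + 23414*(1/18136) = -17999/30 + 11707/9068 = -81431861/136020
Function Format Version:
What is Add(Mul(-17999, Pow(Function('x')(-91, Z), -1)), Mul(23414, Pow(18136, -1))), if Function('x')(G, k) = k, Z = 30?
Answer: Rational(-81431861, 136020) ≈ -598.68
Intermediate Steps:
Add(Mul(-17999, Pow(Function('x')(-91, Z), -1)), Mul(23414, Pow(18136, -1))) = Add(Mul(-17999, Pow(30, -1)), Mul(23414, Pow(18136, -1))) = Add(Mul(-17999, Rational(1, 30)), Mul(23414, Rational(1, 18136))) = Add(Rational(-17999, 30), Rational(11707, 9068)) = Rational(-81431861, 136020)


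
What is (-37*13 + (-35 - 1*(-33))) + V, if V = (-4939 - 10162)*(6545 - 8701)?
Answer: 32557273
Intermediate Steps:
V = 32557756 (V = -15101*(-2156) = 32557756)
(-37*13 + (-35 - 1*(-33))) + V = (-37*13 + (-35 - 1*(-33))) + 32557756 = (-481 + (-35 + 33)) + 32557756 = (-481 - 2) + 32557756 = -483 + 32557756 = 32557273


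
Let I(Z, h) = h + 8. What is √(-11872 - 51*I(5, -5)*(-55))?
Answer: I*√3457 ≈ 58.796*I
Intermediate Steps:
I(Z, h) = 8 + h
√(-11872 - 51*I(5, -5)*(-55)) = √(-11872 - 51*(8 - 5)*(-55)) = √(-11872 - 51*3*(-55)) = √(-11872 - 153*(-55)) = √(-11872 + 8415) = √(-3457) = I*√3457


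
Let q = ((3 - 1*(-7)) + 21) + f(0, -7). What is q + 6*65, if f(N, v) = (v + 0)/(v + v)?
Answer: 843/2 ≈ 421.50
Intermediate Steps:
f(N, v) = ½ (f(N, v) = v/((2*v)) = v*(1/(2*v)) = ½)
q = 63/2 (q = ((3 - 1*(-7)) + 21) + ½ = ((3 + 7) + 21) + ½ = (10 + 21) + ½ = 31 + ½ = 63/2 ≈ 31.500)
q + 6*65 = 63/2 + 6*65 = 63/2 + 390 = 843/2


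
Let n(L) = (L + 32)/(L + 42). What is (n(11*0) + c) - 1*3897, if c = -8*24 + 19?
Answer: -85454/21 ≈ -4069.2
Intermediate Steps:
n(L) = (32 + L)/(42 + L)
c = -173 (c = -192 + 19 = -173)
(n(11*0) + c) - 1*3897 = ((32 + 11*0)/(42 + 11*0) - 173) - 1*3897 = ((32 + 0)/(42 + 0) - 173) - 3897 = (32/42 - 173) - 3897 = ((1/42)*32 - 173) - 3897 = (16/21 - 173) - 3897 = -3617/21 - 3897 = -85454/21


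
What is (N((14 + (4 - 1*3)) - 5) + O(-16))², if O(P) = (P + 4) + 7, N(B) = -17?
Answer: 484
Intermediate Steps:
O(P) = 11 + P (O(P) = (4 + P) + 7 = 11 + P)
(N((14 + (4 - 1*3)) - 5) + O(-16))² = (-17 + (11 - 16))² = (-17 - 5)² = (-22)² = 484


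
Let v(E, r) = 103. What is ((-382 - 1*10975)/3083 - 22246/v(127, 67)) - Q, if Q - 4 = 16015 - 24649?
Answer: 2670693681/317549 ≈ 8410.3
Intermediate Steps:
Q = -8630 (Q = 4 + (16015 - 24649) = 4 - 8634 = -8630)
((-382 - 1*10975)/3083 - 22246/v(127, 67)) - Q = ((-382 - 1*10975)/3083 - 22246/103) - 1*(-8630) = ((-382 - 10975)*(1/3083) - 22246*1/103) + 8630 = (-11357*1/3083 - 22246/103) + 8630 = (-11357/3083 - 22246/103) + 8630 = -69754189/317549 + 8630 = 2670693681/317549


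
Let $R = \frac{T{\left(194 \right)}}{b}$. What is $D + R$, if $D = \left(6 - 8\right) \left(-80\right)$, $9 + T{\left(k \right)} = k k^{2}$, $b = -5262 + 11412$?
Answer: $\frac{331415}{246} \approx 1347.2$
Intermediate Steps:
$b = 6150$
$T{\left(k \right)} = -9 + k^{3}$ ($T{\left(k \right)} = -9 + k k^{2} = -9 + k^{3}$)
$D = 160$ ($D = \left(-2\right) \left(-80\right) = 160$)
$R = \frac{292055}{246}$ ($R = \frac{-9 + 194^{3}}{6150} = \left(-9 + 7301384\right) \frac{1}{6150} = 7301375 \cdot \frac{1}{6150} = \frac{292055}{246} \approx 1187.2$)
$D + R = 160 + \frac{292055}{246} = \frac{331415}{246}$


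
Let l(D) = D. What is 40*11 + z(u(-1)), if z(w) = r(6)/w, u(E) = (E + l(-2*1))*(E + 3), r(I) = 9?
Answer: 877/2 ≈ 438.50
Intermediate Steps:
u(E) = (-2 + E)*(3 + E) (u(E) = (E - 2*1)*(E + 3) = (E - 2)*(3 + E) = (-2 + E)*(3 + E))
z(w) = 9/w
40*11 + z(u(-1)) = 40*11 + 9/(-6 - 1 + (-1)²) = 440 + 9/(-6 - 1 + 1) = 440 + 9/(-6) = 440 + 9*(-⅙) = 440 - 3/2 = 877/2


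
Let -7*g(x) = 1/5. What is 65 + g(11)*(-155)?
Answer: 486/7 ≈ 69.429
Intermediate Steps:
g(x) = -1/35 (g(x) = -1/7/5 = -1/7*1/5 = -1/35)
65 + g(11)*(-155) = 65 - 1/35*(-155) = 65 + 31/7 = 486/7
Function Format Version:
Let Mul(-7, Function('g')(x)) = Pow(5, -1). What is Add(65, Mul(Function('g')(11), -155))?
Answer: Rational(486, 7) ≈ 69.429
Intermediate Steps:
Function('g')(x) = Rational(-1, 35) (Function('g')(x) = Mul(Rational(-1, 7), Pow(5, -1)) = Mul(Rational(-1, 7), Rational(1, 5)) = Rational(-1, 35))
Add(65, Mul(Function('g')(11), -155)) = Add(65, Mul(Rational(-1, 35), -155)) = Add(65, Rational(31, 7)) = Rational(486, 7)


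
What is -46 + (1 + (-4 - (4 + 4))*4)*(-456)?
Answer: 21386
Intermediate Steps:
-46 + (1 + (-4 - (4 + 4))*4)*(-456) = -46 + (1 + (-4 - 8)*4)*(-456) = -46 + (1 - 12*4)*(-456) = -46 + (1 - 48)*(-456) = -46 - 47*(-456) = -46 + 21432 = 21386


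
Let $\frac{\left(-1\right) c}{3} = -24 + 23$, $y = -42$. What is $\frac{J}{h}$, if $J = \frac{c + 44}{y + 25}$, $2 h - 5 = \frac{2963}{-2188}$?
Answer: $- \frac{205672}{135609} \approx -1.5167$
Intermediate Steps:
$c = 3$ ($c = - 3 \left(-24 + 23\right) = \left(-3\right) \left(-1\right) = 3$)
$h = \frac{7977}{4376}$ ($h = \frac{5}{2} + \frac{2963 \frac{1}{-2188}}{2} = \frac{5}{2} + \frac{2963 \left(- \frac{1}{2188}\right)}{2} = \frac{5}{2} + \frac{1}{2} \left(- \frac{2963}{2188}\right) = \frac{5}{2} - \frac{2963}{4376} = \frac{7977}{4376} \approx 1.8229$)
$J = - \frac{47}{17}$ ($J = \frac{3 + 44}{-42 + 25} = \frac{47}{-17} = 47 \left(- \frac{1}{17}\right) = - \frac{47}{17} \approx -2.7647$)
$\frac{J}{h} = - \frac{47}{17 \cdot \frac{7977}{4376}} = \left(- \frac{47}{17}\right) \frac{4376}{7977} = - \frac{205672}{135609}$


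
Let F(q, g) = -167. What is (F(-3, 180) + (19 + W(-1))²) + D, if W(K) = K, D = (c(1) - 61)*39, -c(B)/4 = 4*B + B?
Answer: -3002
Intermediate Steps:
c(B) = -20*B (c(B) = -4*(4*B + B) = -20*B)
D = -3159 (D = (-20*1 - 61)*39 = (-20 - 61)*39 = -81*39 = -3159)
(F(-3, 180) + (19 + W(-1))²) + D = (-167 + (19 - 1)²) - 3159 = (-167 + 18²) - 3159 = (-167 + 324) - 3159 = 157 - 3159 = -3002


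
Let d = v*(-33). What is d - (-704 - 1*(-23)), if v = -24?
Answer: 1473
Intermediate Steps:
d = 792 (d = -24*(-33) = 792)
d - (-704 - 1*(-23)) = 792 - (-704 - 1*(-23)) = 792 - (-704 + 23) = 792 - 1*(-681) = 792 + 681 = 1473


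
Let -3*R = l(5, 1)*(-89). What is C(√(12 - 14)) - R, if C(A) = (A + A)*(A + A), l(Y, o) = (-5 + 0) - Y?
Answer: 866/3 ≈ 288.67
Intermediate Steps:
l(Y, o) = -5 - Y
R = -890/3 (R = -(-5 - 1*5)*(-89)/3 = -(-5 - 5)*(-89)/3 = -(-10)*(-89)/3 = -⅓*890 = -890/3 ≈ -296.67)
C(A) = 4*A² (C(A) = (2*A)*(2*A) = 4*A²)
C(√(12 - 14)) - R = 4*(√(12 - 14))² - 1*(-890/3) = 4*(√(-2))² + 890/3 = 4*(I*√2)² + 890/3 = 4*(-2) + 890/3 = -8 + 890/3 = 866/3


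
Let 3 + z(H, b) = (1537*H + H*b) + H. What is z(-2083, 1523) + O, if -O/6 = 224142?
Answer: -7720918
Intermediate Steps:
O = -1344852 (O = -6*224142 = -1344852)
z(H, b) = -3 + 1538*H + H*b (z(H, b) = -3 + ((1537*H + H*b) + H) = -3 + (1538*H + H*b) = -3 + 1538*H + H*b)
z(-2083, 1523) + O = (-3 + 1538*(-2083) - 2083*1523) - 1344852 = (-3 - 3203654 - 3172409) - 1344852 = -6376066 - 1344852 = -7720918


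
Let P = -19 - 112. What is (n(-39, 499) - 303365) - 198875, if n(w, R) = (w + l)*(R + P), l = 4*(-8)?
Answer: -528368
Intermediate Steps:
l = -32
P = -131
n(w, R) = (-131 + R)*(-32 + w) (n(w, R) = (w - 32)*(R - 131) = (-32 + w)*(-131 + R) = (-131 + R)*(-32 + w))
(n(-39, 499) - 303365) - 198875 = ((4192 - 131*(-39) - 32*499 + 499*(-39)) - 303365) - 198875 = ((4192 + 5109 - 15968 - 19461) - 303365) - 198875 = (-26128 - 303365) - 198875 = -329493 - 198875 = -528368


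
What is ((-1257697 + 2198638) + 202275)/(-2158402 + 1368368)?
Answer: -571608/395017 ≈ -1.4470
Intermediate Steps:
((-1257697 + 2198638) + 202275)/(-2158402 + 1368368) = (940941 + 202275)/(-790034) = 1143216*(-1/790034) = -571608/395017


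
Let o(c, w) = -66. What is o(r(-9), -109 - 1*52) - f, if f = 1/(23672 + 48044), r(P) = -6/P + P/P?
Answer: -4733257/71716 ≈ -66.000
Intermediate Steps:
r(P) = 1 - 6/P (r(P) = -6/P + 1 = 1 - 6/P)
f = 1/71716 ≈ 1.3944e-5
o(r(-9), -109 - 1*52) - f = -66 - 1*1/71716 = -66 - 1/71716 = -4733257/71716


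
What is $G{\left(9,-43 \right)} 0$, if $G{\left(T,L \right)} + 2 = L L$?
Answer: $0$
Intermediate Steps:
$G{\left(T,L \right)} = -2 + L^{2}$ ($G{\left(T,L \right)} = -2 + L L = -2 + L^{2}$)
$G{\left(9,-43 \right)} 0 = \left(-2 + \left(-43\right)^{2}\right) 0 = \left(-2 + 1849\right) 0 = 1847 \cdot 0 = 0$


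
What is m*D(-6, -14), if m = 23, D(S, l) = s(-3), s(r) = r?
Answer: -69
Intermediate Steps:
D(S, l) = -3
m*D(-6, -14) = 23*(-3) = -69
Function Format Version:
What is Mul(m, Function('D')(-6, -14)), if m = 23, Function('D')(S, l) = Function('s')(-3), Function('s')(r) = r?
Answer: -69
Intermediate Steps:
Function('D')(S, l) = -3
Mul(m, Function('D')(-6, -14)) = Mul(23, -3) = -69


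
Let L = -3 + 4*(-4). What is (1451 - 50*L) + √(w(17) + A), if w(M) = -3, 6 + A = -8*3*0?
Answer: 2401 + 3*I ≈ 2401.0 + 3.0*I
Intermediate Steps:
A = -6 (A = -6 - 8*3*0 = -6 - 24*0 = -6 + 0 = -6)
L = -19 (L = -3 - 16 = -19)
(1451 - 50*L) + √(w(17) + A) = (1451 - 50*(-19)) + √(-3 - 6) = (1451 + 950) + √(-9) = 2401 + 3*I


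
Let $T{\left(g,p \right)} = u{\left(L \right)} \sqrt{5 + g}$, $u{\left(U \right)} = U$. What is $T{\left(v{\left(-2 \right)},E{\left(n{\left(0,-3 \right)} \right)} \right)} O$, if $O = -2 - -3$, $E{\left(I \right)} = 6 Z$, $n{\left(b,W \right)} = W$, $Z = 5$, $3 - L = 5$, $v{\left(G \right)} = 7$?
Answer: $- 4 \sqrt{3} \approx -6.9282$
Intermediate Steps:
$L = -2$ ($L = 3 - 5 = -2$)
$E{\left(I \right)} = 30$ ($E{\left(I \right)} = 6 \cdot 5 = 30$)
$T{\left(g,p \right)} = - 2 \sqrt{5 + g}$
$O = 1$ ($O = -2 + 3 = 1$)
$T{\left(v{\left(-2 \right)},E{\left(n{\left(0,-3 \right)} \right)} \right)} O = - 2 \sqrt{5 + 7} \cdot 1 = - 2 \sqrt{12} \cdot 1 = - 2 \cdot 2 \sqrt{3} \cdot 1 = - 4 \sqrt{3} \cdot 1 = - 4 \sqrt{3}$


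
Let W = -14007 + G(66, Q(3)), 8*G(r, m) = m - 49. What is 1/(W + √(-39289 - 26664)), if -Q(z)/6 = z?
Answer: -896984/12575788121 - 64*I*√65953/12575788121 ≈ -7.1326e-5 - 1.307e-6*I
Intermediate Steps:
Q(z) = -6*z
G(r, m) = -49/8 + m/8 (G(r, m) = (m - 49)/8 = (-49 + m)/8 = -49/8 + m/8)
W = -112123/8 (W = -14007 + (-49/8 + (-6*3)/8) = -14007 + (-49/8 + (⅛)*(-18)) = -14007 + (-49/8 - 9/4) = -14007 - 67/8 = -112123/8 ≈ -14015.)
1/(W + √(-39289 - 26664)) = 1/(-112123/8 + √(-39289 - 26664)) = 1/(-112123/8 + √(-65953)) = 1/(-112123/8 + I*√65953)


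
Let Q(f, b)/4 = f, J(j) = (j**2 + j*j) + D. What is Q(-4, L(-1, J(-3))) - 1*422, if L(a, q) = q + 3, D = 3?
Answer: -438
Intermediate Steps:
J(j) = 3 + 2*j**2 (J(j) = (j**2 + j*j) + 3 = (j**2 + j**2) + 3 = 2*j**2 + 3 = 3 + 2*j**2)
L(a, q) = 3 + q
Q(f, b) = 4*f
Q(-4, L(-1, J(-3))) - 1*422 = 4*(-4) - 1*422 = -16 - 422 = -438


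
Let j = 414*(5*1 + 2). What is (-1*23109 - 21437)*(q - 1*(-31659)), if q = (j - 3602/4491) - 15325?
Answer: -3847318191260/4491 ≈ -8.5667e+8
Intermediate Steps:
j = 2898 (j = 414*(5 + 2) = 414*7 = 2898)
q = -55813259/4491 (q = (2898 - 3602/4491) - 15325 = 13011316/4491 - 15325 = -55813259/4491 ≈ -12428.)
(-1*23109 - 21437)*(q - 1*(-31659)) = (-1*23109 - 21437)*(-55813259/4491 - 1*(-31659)) = (-23109 - 21437)*(-55813259/4491 + 31659) = -44546*86367310/4491 = -3847318191260/4491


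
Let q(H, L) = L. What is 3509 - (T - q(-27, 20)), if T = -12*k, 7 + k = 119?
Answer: 4873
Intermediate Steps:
k = 112 (k = -7 + 119 = 112)
T = -1344 (T = -12*112 = -1344)
3509 - (T - q(-27, 20)) = 3509 - (-1344 - 1*20) = 3509 - (-1344 - 20) = 3509 - 1*(-1364) = 3509 + 1364 = 4873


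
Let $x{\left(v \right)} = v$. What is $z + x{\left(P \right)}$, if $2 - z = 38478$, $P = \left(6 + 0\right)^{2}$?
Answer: $-38440$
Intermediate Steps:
$P = 36$ ($P = 6^{2} = 36$)
$z = -38476$ ($z = 2 - 38478 = -38476$)
$z + x{\left(P \right)} = -38476 + 36 = -38440$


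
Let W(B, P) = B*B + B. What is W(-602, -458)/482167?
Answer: 51686/68881 ≈ 0.75037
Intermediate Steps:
W(B, P) = B + B**2 (W(B, P) = B**2 + B = B + B**2)
W(-602, -458)/482167 = -602*(1 - 602)/482167 = -602*(-601)*(1/482167) = 361802*(1/482167) = 51686/68881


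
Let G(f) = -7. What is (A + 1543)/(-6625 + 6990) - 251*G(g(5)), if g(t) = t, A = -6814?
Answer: 636034/365 ≈ 1742.6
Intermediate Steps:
(A + 1543)/(-6625 + 6990) - 251*G(g(5)) = (-6814 + 1543)/(-6625 + 6990) - 251*(-7) = -5271/365 - 1*(-1757) = -5271*1/365 + 1757 = -5271/365 + 1757 = 636034/365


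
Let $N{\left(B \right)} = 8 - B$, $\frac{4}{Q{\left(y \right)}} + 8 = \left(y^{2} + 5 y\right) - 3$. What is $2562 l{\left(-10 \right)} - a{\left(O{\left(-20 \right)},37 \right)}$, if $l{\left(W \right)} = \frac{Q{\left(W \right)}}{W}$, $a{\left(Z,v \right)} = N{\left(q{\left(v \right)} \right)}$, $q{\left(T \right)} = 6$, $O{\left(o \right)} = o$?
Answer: $- \frac{1838}{65} \approx -28.277$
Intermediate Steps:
$Q{\left(y \right)} = \frac{4}{-11 + y^{2} + 5 y}$ ($Q{\left(y \right)} = \frac{4}{-8 - \left(3 - y^{2} - 5 y\right)} = \frac{4}{-8 + \left(-3 + y^{2} + 5 y\right)} = \frac{4}{-11 + y^{2} + 5 y}$)
$a{\left(Z,v \right)} = 2$ ($a{\left(Z,v \right)} = 8 - 6 = 2$)
$l{\left(W \right)} = \frac{4}{W \left(-11 + W^{2} + 5 W\right)}$ ($l{\left(W \right)} = \frac{4 \frac{1}{-11 + W^{2} + 5 W}}{W} = \frac{4}{W \left(-11 + W^{2} + 5 W\right)}$)
$2562 l{\left(-10 \right)} - a{\left(O{\left(-20 \right)},37 \right)} = 2562 \frac{4}{\left(-10\right) \left(-11 + \left(-10\right)^{2} + 5 \left(-10\right)\right)} - 2 = 2562 \cdot 4 \left(- \frac{1}{10}\right) \frac{1}{-11 + 100 - 50} - 2 = 2562 \cdot 4 \left(- \frac{1}{10}\right) \frac{1}{39} - 2 = 2562 \left(- \frac{2}{195}\right) - 2 = - \frac{1708}{65} - 2 = - \frac{1838}{65}$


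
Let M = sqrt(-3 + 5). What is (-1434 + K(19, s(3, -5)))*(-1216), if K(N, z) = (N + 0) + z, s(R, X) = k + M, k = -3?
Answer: 1724288 - 1216*sqrt(2) ≈ 1.7226e+6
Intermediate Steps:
M = sqrt(2) ≈ 1.4142
s(R, X) = -3 + sqrt(2)
K(N, z) = N + z
(-1434 + K(19, s(3, -5)))*(-1216) = (-1434 + (19 + (-3 + sqrt(2))))*(-1216) = (-1434 + (16 + sqrt(2)))*(-1216) = (-1418 + sqrt(2))*(-1216) = 1724288 - 1216*sqrt(2)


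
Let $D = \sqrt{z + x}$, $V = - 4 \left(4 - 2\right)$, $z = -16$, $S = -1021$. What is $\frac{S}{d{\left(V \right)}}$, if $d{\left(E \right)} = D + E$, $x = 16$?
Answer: $\frac{1021}{8} \approx 127.63$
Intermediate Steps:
$V = -8$ ($V = \left(-4\right) 2 = -8$)
$D = 0$ ($D = \sqrt{-16 + 16} = \sqrt{0} = 0$)
$d{\left(E \right)} = E$ ($d{\left(E \right)} = 0 + E = E$)
$\frac{S}{d{\left(V \right)}} = - \frac{1021}{-8} = \left(-1021\right) \left(- \frac{1}{8}\right) = \frac{1021}{8}$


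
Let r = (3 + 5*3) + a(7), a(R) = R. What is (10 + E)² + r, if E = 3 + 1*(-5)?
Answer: 89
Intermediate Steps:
E = -2 (E = 3 - 5 = -2)
r = 25 (r = (3 + 5*3) + 7 = (3 + 15) + 7 = 18 + 7 = 25)
(10 + E)² + r = (10 - 2)² + 25 = 8² + 25 = 64 + 25 = 89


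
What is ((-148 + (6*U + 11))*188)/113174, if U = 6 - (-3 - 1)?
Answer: -7238/56587 ≈ -0.12791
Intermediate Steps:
U = 10 (U = 6 - 1*(-4) = 6 + 4 = 10)
((-148 + (6*U + 11))*188)/113174 = ((-148 + (6*10 + 11))*188)/113174 = ((-148 + (60 + 11))*188)*(1/113174) = ((-148 + 71)*188)*(1/113174) = -77*188*(1/113174) = -14476*1/113174 = -7238/56587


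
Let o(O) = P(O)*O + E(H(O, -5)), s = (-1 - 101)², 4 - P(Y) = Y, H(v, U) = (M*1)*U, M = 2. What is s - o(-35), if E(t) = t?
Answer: 11779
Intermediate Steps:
H(v, U) = 2*U (H(v, U) = (2*1)*U = 2*U)
P(Y) = 4 - Y
s = 10404 (s = (-102)² = 10404)
o(O) = -10 + O*(4 - O) (o(O) = (4 - O)*O + 2*(-5) = O*(4 - O) - 10 = -10 + O*(4 - O))
s - o(-35) = 10404 - (-10 - 1*(-35)*(-4 - 35)) = 10404 - (-10 - 1*(-35)*(-39)) = 10404 - (-10 - 1365) = 10404 - 1*(-1375) = 10404 + 1375 = 11779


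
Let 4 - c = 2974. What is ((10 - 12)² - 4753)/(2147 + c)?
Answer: 4749/823 ≈ 5.7704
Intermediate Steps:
c = -2970 (c = 4 - 1*2974 = 4 - 2974 = -2970)
((10 - 12)² - 4753)/(2147 + c) = ((10 - 12)² - 4753)/(2147 - 2970) = ((-2)² - 4753)/(-823) = (4 - 4753)*(-1/823) = -4749*(-1/823) = 4749/823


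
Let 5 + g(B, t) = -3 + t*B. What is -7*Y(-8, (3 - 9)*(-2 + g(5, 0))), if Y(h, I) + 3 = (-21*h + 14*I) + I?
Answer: -7455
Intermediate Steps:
g(B, t) = -8 + B*t (g(B, t) = -5 + (-3 + t*B) = -5 + (-3 + B*t) = -8 + B*t)
Y(h, I) = -3 - 21*h + 15*I (Y(h, I) = -3 + ((-21*h + 14*I) + I) = -3 + (-21*h + 15*I) = -3 - 21*h + 15*I)
-7*Y(-8, (3 - 9)*(-2 + g(5, 0))) = -7*(-3 - 21*(-8) + 15*((3 - 9)*(-2 + (-8 + 5*0)))) = -7*(-3 + 168 + 15*(-6*(-2 + (-8 + 0)))) = -7*(-3 + 168 + 15*(-6*(-2 - 8))) = -7*(-3 + 168 + 15*(-6*(-10))) = -7*(-3 + 168 + 15*60) = -7*(-3 + 168 + 900) = -7*1065 = -7455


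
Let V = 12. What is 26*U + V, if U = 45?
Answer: 1182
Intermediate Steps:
26*U + V = 26*45 + 12 = 1170 + 12 = 1182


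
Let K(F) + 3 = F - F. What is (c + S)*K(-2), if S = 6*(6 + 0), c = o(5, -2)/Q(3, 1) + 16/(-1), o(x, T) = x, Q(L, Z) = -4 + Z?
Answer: -55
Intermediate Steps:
K(F) = -3 (K(F) = -3 + (F - F) = -3 + 0 = -3)
c = -53/3 (c = 5/(-4 + 1) + 16/(-1) = 5/(-3) + 16*(-1) = 5*(-⅓) - 16 = -5/3 - 16 = -53/3 ≈ -17.667)
S = 36 (S = 6*6 = 36)
(c + S)*K(-2) = (-53/3 + 36)*(-3) = (55/3)*(-3) = -55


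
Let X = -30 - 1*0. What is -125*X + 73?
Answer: 3823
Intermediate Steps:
X = -30 (X = -30 + 0 = -30)
-125*X + 73 = -125*(-30) + 73 = 3750 + 73 = 3823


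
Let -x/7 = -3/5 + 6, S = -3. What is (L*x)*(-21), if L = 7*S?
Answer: -83349/5 ≈ -16670.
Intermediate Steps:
L = -21 (L = 7*(-3) = -21)
x = -189/5 (x = -7*(-3/5 + 6) = -7*(-3*⅕ + 6) = -7*(-⅗ + 6) = -7*27/5 = -189/5 ≈ -37.800)
(L*x)*(-21) = -21*(-189/5)*(-21) = (3969/5)*(-21) = -83349/5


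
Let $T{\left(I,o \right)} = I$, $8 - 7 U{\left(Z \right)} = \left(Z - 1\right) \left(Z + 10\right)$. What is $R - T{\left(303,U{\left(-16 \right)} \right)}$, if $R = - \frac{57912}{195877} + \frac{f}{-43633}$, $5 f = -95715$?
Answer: $- \frac{2588427646608}{8546701141} \approx -302.86$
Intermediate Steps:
$f = -19143$ ($f = \frac{1}{5} \left(-95715\right) = -19143$)
$U{\left(Z \right)} = \frac{8}{7} - \frac{\left(-1 + Z\right) \left(10 + Z\right)}{7}$ ($U{\left(Z \right)} = \frac{8}{7} - \frac{\left(Z - 1\right) \left(Z + 10\right)}{7} = \frac{8}{7} - \frac{\left(-1 + Z\right) \left(10 + Z\right)}{7}$)
$R = \frac{1222799115}{8546701141}$ ($R = - \frac{57912}{195877} - \frac{19143}{-43633} = \left(-57912\right) \frac{1}{195877} - - \frac{19143}{43633} = - \frac{57912}{195877} + \frac{19143}{43633} = \frac{1222799115}{8546701141} \approx 0.14307$)
$R - T{\left(303,U{\left(-16 \right)} \right)} = \frac{1222799115}{8546701141} - 303 = - \frac{2588427646608}{8546701141}$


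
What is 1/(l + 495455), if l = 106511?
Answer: 1/601966 ≈ 1.6612e-6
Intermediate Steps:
1/(l + 495455) = 1/(106511 + 495455) = 1/601966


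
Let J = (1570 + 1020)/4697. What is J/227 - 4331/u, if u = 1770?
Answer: -659030027/269601090 ≈ -2.4445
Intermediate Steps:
J = 370/671 (J = 2590*(1/4697) = 370/671 ≈ 0.55142)
J/227 - 4331/u = (370/671)/227 - 4331/1770 = (370/671)*(1/227) - 4331*1/1770 = 370/152317 - 4331/1770 = -659030027/269601090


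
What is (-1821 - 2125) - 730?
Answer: -4676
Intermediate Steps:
(-1821 - 2125) - 730 = -3946 - 730 = -4676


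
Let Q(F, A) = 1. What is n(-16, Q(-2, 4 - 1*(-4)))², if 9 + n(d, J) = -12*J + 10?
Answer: 121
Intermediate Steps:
n(d, J) = 1 - 12*J (n(d, J) = -9 + (-12*J + 10) = -9 + (10 - 12*J) = 1 - 12*J)
n(-16, Q(-2, 4 - 1*(-4)))² = (1 - 12*1)² = (1 - 12)² = (-11)² = 121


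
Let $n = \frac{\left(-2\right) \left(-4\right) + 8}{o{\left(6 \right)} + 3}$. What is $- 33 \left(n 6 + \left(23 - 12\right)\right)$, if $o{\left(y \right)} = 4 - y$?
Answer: $-3531$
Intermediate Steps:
$n = 16$ ($n = \frac{\left(-2\right) \left(-4\right) + 8}{\left(4 - 6\right) + 3} = \frac{8 + 8}{\left(4 - 6\right) + 3} = \frac{16}{-2 + 3} = \frac{16}{1} = 16 \cdot 1 = 16$)
$- 33 \left(n 6 + \left(23 - 12\right)\right) = - 33 \left(16 \cdot 6 + \left(23 - 12\right)\right) = - 33 \left(96 + 11\right) = \left(-33\right) 107 = -3531$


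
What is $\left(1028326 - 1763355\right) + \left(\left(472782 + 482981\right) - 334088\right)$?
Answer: $-113354$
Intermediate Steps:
$\left(1028326 - 1763355\right) + \left(\left(472782 + 482981\right) - 334088\right) = -735029 + \left(955763 - 334088\right) = -735029 + 621675 = -113354$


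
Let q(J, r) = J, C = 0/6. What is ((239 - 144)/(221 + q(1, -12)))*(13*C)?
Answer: 0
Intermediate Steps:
C = 0 (C = 0*(⅙) = 0)
((239 - 144)/(221 + q(1, -12)))*(13*C) = ((239 - 144)/(221 + 1))*(13*0) = (95/222)*0 = 0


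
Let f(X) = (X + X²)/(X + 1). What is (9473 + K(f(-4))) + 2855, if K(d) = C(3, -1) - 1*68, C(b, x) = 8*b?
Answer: 12284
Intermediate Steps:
f(X) = (X + X²)/(1 + X)
K(d) = -44 (K(d) = 8*3 - 1*68 = 24 - 68 = -44)
(9473 + K(f(-4))) + 2855 = (9473 - 44) + 2855 = 9429 + 2855 = 12284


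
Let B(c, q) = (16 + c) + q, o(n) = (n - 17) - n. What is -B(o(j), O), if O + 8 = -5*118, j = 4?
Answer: 599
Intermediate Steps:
o(n) = -17 (o(n) = (-17 + n) - n = -17)
O = -598 (O = -8 - 5*118 = -8 - 590 = -598)
B(c, q) = 16 + c + q
-B(o(j), O) = -(16 - 17 - 598) = -1*(-599) = 599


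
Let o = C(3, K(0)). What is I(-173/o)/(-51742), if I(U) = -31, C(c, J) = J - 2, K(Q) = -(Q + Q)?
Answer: 31/51742 ≈ 0.00059913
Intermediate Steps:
K(Q) = -2*Q
C(c, J) = -2 + J
o = -2 (o = -2 - 2*0 = -2 + 0 = -2)
I(-173/o)/(-51742) = -31/(-51742) = -31*(-1/51742) = 31/51742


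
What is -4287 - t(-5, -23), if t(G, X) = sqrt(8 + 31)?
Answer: -4287 - sqrt(39) ≈ -4293.2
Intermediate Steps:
t(G, X) = sqrt(39)
-4287 - t(-5, -23) = -4287 - sqrt(39)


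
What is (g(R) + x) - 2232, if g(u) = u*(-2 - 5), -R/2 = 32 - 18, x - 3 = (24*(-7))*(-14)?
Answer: 319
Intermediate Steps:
x = 2355 (x = 3 + (24*(-7))*(-14) = 3 - 168*(-14) = 3 + 2352 = 2355)
R = -28 (R = -2*(32 - 18) = -2*14 = -28)
g(u) = -7*u (g(u) = u*(-7) = -7*u)
(g(R) + x) - 2232 = (-7*(-28) + 2355) - 2232 = (196 + 2355) - 2232 = 2551 - 2232 = 319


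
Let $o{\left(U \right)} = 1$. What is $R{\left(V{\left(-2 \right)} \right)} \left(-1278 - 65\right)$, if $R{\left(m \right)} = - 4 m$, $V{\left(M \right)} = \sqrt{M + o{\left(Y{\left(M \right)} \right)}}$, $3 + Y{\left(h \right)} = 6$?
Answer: $5372 i \approx 5372.0 i$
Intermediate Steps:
$Y{\left(h \right)} = 3$ ($Y{\left(h \right)} = -3 + 6 = 3$)
$V{\left(M \right)} = \sqrt{1 + M}$ ($V{\left(M \right)} = \sqrt{M + 1} = \sqrt{1 + M}$)
$R{\left(V{\left(-2 \right)} \right)} \left(-1278 - 65\right) = - 4 \sqrt{1 - 2} \left(-1278 - 65\right) = - 4 \sqrt{-1} \left(-1278 - 65\right) = - 4 i \left(-1343\right) = 5372 i$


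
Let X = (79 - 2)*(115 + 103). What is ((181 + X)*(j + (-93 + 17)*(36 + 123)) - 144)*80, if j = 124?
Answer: -16234037120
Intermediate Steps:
X = 16786 (X = 77*218 = 16786)
((181 + X)*(j + (-93 + 17)*(36 + 123)) - 144)*80 = ((181 + 16786)*(124 + (-93 + 17)*(36 + 123)) - 144)*80 = (16967*(124 - 76*159) - 144)*80 = (16967*(124 - 12084) - 144)*80 = (16967*(-11960) - 144)*80 = (-202925320 - 144)*80 = -202925464*80 = -16234037120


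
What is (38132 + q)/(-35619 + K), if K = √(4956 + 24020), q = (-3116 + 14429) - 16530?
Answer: -234479877/253736837 - 26332*√1811/253736837 ≈ -0.92852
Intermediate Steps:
q = -5217 (q = 11313 - 16530 = -5217)
K = 4*√1811 (K = √28976 = 4*√1811 ≈ 170.22)
(38132 + q)/(-35619 + K) = (38132 - 5217)/(-35619 + 4*√1811) = 32915/(-35619 + 4*√1811)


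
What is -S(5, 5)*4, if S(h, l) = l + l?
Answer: -40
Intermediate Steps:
S(h, l) = 2*l
-S(5, 5)*4 = -2*5*4 = -1*10*4 = -10*4 = -40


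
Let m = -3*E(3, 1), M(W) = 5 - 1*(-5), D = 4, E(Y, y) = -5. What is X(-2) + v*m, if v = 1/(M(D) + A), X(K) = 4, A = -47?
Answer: 133/37 ≈ 3.5946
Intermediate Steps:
M(W) = 10 (M(W) = 5 + 5 = 10)
v = -1/37 (v = 1/(10 - 47) = 1/(-37) = -1/37 ≈ -0.027027)
m = 15 (m = -3*(-5) = 15)
X(-2) + v*m = 4 - 1/37*15 = 4 - 15/37 = 133/37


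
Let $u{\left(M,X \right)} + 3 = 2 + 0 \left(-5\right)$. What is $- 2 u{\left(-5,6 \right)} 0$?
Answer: $0$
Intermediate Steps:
$u{\left(M,X \right)} = -1$ ($u{\left(M,X \right)} = -3 + \left(2 + 0 \left(-5\right)\right) = -3 + \left(2 + 0\right) = -3 + 2 = -1$)
$- 2 u{\left(-5,6 \right)} 0 = \left(-2\right) \left(-1\right) 0 = 2 \cdot 0 = 0$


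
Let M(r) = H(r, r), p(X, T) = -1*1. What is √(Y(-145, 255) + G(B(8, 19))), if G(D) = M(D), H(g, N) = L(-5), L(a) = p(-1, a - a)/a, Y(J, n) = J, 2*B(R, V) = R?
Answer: 2*I*√905/5 ≈ 12.033*I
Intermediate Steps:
B(R, V) = R/2
p(X, T) = -1
L(a) = -1/a
H(g, N) = ⅕ (H(g, N) = -1/(-5) = -1*(-⅕) = ⅕)
M(r) = ⅕
G(D) = ⅕
√(Y(-145, 255) + G(B(8, 19))) = √(-145 + ⅕) = √(-724/5) = 2*I*√905/5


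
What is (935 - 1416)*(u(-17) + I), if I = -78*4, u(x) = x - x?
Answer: 150072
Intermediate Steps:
u(x) = 0
I = -312
(935 - 1416)*(u(-17) + I) = (935 - 1416)*(0 - 312) = -481*(-312) = 150072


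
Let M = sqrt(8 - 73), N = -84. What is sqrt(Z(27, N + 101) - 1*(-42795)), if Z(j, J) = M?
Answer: sqrt(42795 + I*sqrt(65)) ≈ 206.87 + 0.019*I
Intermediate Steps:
M = I*sqrt(65) (M = sqrt(-65) = I*sqrt(65) ≈ 8.0623*I)
Z(j, J) = I*sqrt(65)
sqrt(Z(27, N + 101) - 1*(-42795)) = sqrt(I*sqrt(65) - 1*(-42795)) = sqrt(I*sqrt(65) + 42795) = sqrt(42795 + I*sqrt(65))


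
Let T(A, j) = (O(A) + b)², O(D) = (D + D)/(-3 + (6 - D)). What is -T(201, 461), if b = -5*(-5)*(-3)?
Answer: -6461764/1089 ≈ -5933.7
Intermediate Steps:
b = -75 (b = 25*(-3) = -75)
O(D) = 2*D/(3 - D) (O(D) = (2*D)/(3 - D) = 2*D/(3 - D))
T(A, j) = (-75 - 2*A/(-3 + A))² (T(A, j) = (-2*A/(-3 + A) - 75)² = (-75 - 2*A/(-3 + A))²)
-T(201, 461) = -(-225 + 77*201)²/(-3 + 201)² = -(-225 + 15477)²/198² = -15252²/39204 = -232623504/39204 = -1*6461764/1089 = -6461764/1089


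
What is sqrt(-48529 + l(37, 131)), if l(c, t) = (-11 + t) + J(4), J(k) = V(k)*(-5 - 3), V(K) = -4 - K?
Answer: I*sqrt(48345) ≈ 219.88*I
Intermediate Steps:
J(k) = 32 + 8*k (J(k) = (-4 - k)*(-5 - 3) = (-4 - k)*(-8) = 32 + 8*k)
l(c, t) = 53 + t (l(c, t) = (-11 + t) + (32 + 8*4) = (-11 + t) + (32 + 32) = (-11 + t) + 64 = 53 + t)
sqrt(-48529 + l(37, 131)) = sqrt(-48529 + (53 + 131)) = sqrt(-48529 + 184) = sqrt(-48345) = I*sqrt(48345)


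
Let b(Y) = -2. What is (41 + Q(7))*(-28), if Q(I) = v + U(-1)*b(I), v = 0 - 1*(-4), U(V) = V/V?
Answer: -1204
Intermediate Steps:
U(V) = 1
v = 4 (v = 0 + 4 = 4)
Q(I) = 2 (Q(I) = 4 + 1*(-2) = 4 - 2 = 2)
(41 + Q(7))*(-28) = (41 + 2)*(-28) = 43*(-28) = -1204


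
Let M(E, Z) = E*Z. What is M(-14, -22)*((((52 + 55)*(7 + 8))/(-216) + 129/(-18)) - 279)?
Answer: -1627703/18 ≈ -90428.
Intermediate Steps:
M(-14, -22)*((((52 + 55)*(7 + 8))/(-216) + 129/(-18)) - 279) = (-14*(-22))*((((52 + 55)*(7 + 8))/(-216) + 129/(-18)) - 279) = 308*(((107*15)*(-1/216) + 129*(-1/18)) - 279) = 308*((1605*(-1/216) - 43/6) - 279) = 308*((-535/72 - 43/6) - 279) = 308*(-1051/72 - 279) = 308*(-21139/72) = -1627703/18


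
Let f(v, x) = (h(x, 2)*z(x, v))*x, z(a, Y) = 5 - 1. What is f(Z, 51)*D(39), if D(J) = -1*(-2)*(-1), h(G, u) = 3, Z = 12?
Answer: -1224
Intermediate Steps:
z(a, Y) = 4
D(J) = -2 (D(J) = 2*(-1) = -2)
f(v, x) = 12*x (f(v, x) = (3*4)*x = 12*x)
f(Z, 51)*D(39) = (12*51)*(-2) = 612*(-2) = -1224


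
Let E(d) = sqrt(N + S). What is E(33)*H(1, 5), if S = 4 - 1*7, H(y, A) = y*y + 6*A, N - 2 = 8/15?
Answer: 31*I*sqrt(105)/15 ≈ 21.177*I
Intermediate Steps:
N = 38/15 (N = 2 + 8/15 = 38/15 ≈ 2.5333)
H(y, A) = y**2 + 6*A
S = -3 (S = 4 - 7 = -3)
E(d) = I*sqrt(105)/15 (E(d) = sqrt(38/15 - 3) = sqrt(-7/15) = I*sqrt(105)/15)
E(33)*H(1, 5) = (I*sqrt(105)/15)*(1**2 + 6*5) = (I*sqrt(105)/15)*(1 + 30) = (I*sqrt(105)/15)*31 = 31*I*sqrt(105)/15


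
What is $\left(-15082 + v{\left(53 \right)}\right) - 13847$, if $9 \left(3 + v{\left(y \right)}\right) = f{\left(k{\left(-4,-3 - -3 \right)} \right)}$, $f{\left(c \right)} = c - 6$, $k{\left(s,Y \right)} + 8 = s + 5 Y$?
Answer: $-28934$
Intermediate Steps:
$k{\left(s,Y \right)} = -8 + s + 5 Y$ ($k{\left(s,Y \right)} = -8 + \left(s + 5 Y\right) = -8 + s + 5 Y$)
$f{\left(c \right)} = -6 + c$
$v{\left(y \right)} = -5$ ($v{\left(y \right)} = -3 + \frac{-6 - \left(12 - 5 \left(-3 - -3\right)\right)}{9} = -3 + \frac{-6 - \left(12 - 5 \left(-3 + 3\right)\right)}{9} = -3 + \frac{-6 - 12}{9} = -3 + \frac{1}{9} \left(-18\right) = -3 - 2 = -5$)
$\left(-15082 + v{\left(53 \right)}\right) - 13847 = \left(-15082 - 5\right) - 13847 = -15087 - 13847 = -28934$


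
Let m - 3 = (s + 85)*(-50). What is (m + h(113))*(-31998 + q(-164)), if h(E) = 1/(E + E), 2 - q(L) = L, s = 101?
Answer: 33441441836/113 ≈ 2.9594e+8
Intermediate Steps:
q(L) = 2 - L
m = -9297 (m = 3 + (101 + 85)*(-50) = 3 + 186*(-50) = 3 - 9300 = -9297)
h(E) = 1/(2*E)
(m + h(113))*(-31998 + q(-164)) = (-9297 + (1/2)/113)*(-31998 + (2 - 1*(-164))) = (-9297 + (1/2)*(1/113))*(-31998 + (2 + 164)) = (-9297 + 1/226)*(-31998 + 166) = -2101121/226*(-31832) = 33441441836/113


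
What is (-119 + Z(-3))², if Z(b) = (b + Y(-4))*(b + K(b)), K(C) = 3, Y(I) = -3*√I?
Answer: 14161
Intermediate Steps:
Z(b) = (3 + b)*(b - 6*I) (Z(b) = (b - 6*I)*(b + 3) = (b - 6*I)*(3 + b) = (3 + b)*(b - 6*I))
(-119 + Z(-3))² = (-119 + ((-3)² - 18*I - 3*(3 - 6*I)))² = (-119 + (9 - 18*I + (-9 + 18*I)))² = (-119 + 0)² = (-119)² = 14161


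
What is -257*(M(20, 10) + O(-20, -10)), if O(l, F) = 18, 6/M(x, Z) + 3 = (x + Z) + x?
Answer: -218964/47 ≈ -4658.8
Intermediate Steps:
M(x, Z) = 6/(-3 + Z + 2*x) (M(x, Z) = 6/(-3 + ((x + Z) + x)) = 6/(-3 + ((Z + x) + x)) = 6/(-3 + (Z + 2*x)) = 6/(-3 + Z + 2*x))
-257*(M(20, 10) + O(-20, -10)) = -257*(6/(-3 + 10 + 2*20) + 18) = -257*(6/(-3 + 10 + 40) + 18) = -257*(6/47 + 18) = -257*852/47 = -218964/47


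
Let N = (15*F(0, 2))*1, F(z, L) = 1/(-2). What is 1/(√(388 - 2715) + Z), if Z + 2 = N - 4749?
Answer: -19034/90582597 - 4*I*√2327/90582597 ≈ -0.00021013 - 2.1302e-6*I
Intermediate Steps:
F(z, L) = -½
N = -15/2 (N = (15*(-½))*1 = -15/2*1 = -15/2 ≈ -7.5000)
Z = -9517/2 (Z = -2 + (-15/2 - 4749) = -2 - 9513/2 = -9517/2 ≈ -4758.5)
1/(√(388 - 2715) + Z) = 1/(√(388 - 2715) - 9517/2) = 1/(√(-2327) - 9517/2) = 1/(I*√2327 - 9517/2) = 1/(-9517/2 + I*√2327)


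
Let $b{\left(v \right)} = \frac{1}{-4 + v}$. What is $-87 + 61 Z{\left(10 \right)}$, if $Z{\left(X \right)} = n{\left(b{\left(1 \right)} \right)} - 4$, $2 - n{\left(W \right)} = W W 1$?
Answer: $- \frac{1942}{9} \approx -215.78$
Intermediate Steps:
$n{\left(W \right)} = 2 - W^{2}$ ($n{\left(W \right)} = 2 - W W 1 = 2 - W^{2} \cdot 1 = 2 - W^{2}$)
$Z{\left(X \right)} = - \frac{19}{9}$ ($Z{\left(X \right)} = \left(2 - \left(\frac{1}{-4 + 1}\right)^{2}\right) - 4 = \left(2 - \left(\frac{1}{-3}\right)^{2}\right) - 4 = \left(2 - \left(- \frac{1}{3}\right)^{2}\right) - 4 = \left(2 - \frac{1}{9}\right) - 4 = \frac{17}{9} - 4 = - \frac{19}{9}$)
$-87 + 61 Z{\left(10 \right)} = -87 + 61 \left(- \frac{19}{9}\right) = -87 - \frac{1159}{9} = - \frac{1942}{9}$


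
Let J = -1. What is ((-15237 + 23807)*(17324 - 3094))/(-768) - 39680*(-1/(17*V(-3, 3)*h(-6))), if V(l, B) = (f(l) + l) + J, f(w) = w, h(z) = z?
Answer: -1208925155/7616 ≈ -1.5874e+5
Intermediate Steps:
V(l, B) = -1 + 2*l (V(l, B) = (l + l) - 1 = 2*l - 1 = -1 + 2*l)
((-15237 + 23807)*(17324 - 3094))/(-768) - 39680*(-1/(17*V(-3, 3)*h(-6))) = ((-15237 + 23807)*(17324 - 3094))/(-768) - 39680*1/(102*(-1 + 2*(-3))) = (8570*14230)*(-1/768) - 39680*1/(102*(-1 - 6)) = 121951100*(-1/768) - 39680/(-17*(-7)*(-6)) = -30487775/192 - 39680/(119*(-6)) = -30487775/192 - 39680/(-714) = -30487775/192 - 39680*(-1/714) = -30487775/192 + 19840/357 = -1208925155/7616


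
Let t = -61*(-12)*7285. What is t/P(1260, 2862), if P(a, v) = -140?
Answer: -266631/7 ≈ -38090.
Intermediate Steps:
t = 5332620 (t = 732*7285 = 5332620)
t/P(1260, 2862) = 5332620/(-140) = 5332620*(-1/140) = -266631/7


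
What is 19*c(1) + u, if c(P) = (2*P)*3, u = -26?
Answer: 88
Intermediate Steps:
c(P) = 6*P
19*c(1) + u = 19*(6*1) - 26 = 19*6 - 26 = 114 - 26 = 88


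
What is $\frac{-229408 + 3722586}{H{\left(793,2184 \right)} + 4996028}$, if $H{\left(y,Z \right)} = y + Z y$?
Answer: $\frac{3493178}{6728733} \approx 0.51914$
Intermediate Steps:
$\frac{-229408 + 3722586}{H{\left(793,2184 \right)} + 4996028} = \frac{-229408 + 3722586}{793 \left(1 + 2184\right) + 4996028} = \frac{3493178}{793 \cdot 2185 + 4996028} = \frac{3493178}{1732705 + 4996028} = \frac{3493178}{6728733}$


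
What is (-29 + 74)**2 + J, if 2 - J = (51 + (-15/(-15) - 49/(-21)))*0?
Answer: 2027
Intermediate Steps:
J = 2 (J = 2 - (51 + (-15/(-15) - 49/(-21)))*0 = 2 - (51 + (-15*(-1/15) - 49*(-1/21)))*0 = 2 - (51 + (1 + 7/3))*0 = 2 - (51 + 10/3)*0 = 2 - 163*0/3 = 2 - 1*0 = 2 + 0 = 2)
(-29 + 74)**2 + J = (-29 + 74)**2 + 2 = 45**2 + 2 = 2025 + 2 = 2027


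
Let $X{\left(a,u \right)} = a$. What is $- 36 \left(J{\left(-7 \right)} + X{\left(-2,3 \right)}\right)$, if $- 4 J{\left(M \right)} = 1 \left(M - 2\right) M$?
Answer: $639$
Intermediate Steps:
$J{\left(M \right)} = - \frac{M \left(-2 + M\right)}{4}$ ($J{\left(M \right)} = - \frac{1 \left(M - 2\right) M}{4} = - \frac{1 \left(-2 + M\right) M}{4} = - \frac{\left(-2 + M\right) M}{4} = - \frac{M \left(-2 + M\right)}{4}$)
$- 36 \left(J{\left(-7 \right)} + X{\left(-2,3 \right)}\right) = - 36 \left(\frac{1}{4} \left(-7\right) \left(2 - -7\right) - 2\right) = - 36 \left(\frac{1}{4} \left(-7\right) \left(2 + 7\right) - 2\right) = - 36 \left(\frac{1}{4} \left(-7\right) 9 - 2\right) = - 36 \left(- \frac{63}{4} - 2\right) = \left(-36\right) \left(- \frac{71}{4}\right) = 639$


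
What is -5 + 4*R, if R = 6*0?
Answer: -5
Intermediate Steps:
R = 0
-5 + 4*R = -5 + 4*0 = -5 + 0 = -5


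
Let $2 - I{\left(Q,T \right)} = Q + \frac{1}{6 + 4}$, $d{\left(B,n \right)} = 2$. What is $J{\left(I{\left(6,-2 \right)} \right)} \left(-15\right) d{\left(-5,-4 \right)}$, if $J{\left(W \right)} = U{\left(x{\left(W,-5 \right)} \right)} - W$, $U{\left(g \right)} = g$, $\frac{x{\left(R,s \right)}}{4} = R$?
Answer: $369$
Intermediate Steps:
$x{\left(R,s \right)} = 4 R$
$I{\left(Q,T \right)} = \frac{19}{10} - Q$ ($I{\left(Q,T \right)} = 2 - \left(Q + \frac{1}{6 + 4}\right) = 2 - \left(Q + \frac{1}{10}\right) = 2 - \left(\frac{1}{10} + Q\right) = \frac{19}{10} - Q$)
$J{\left(W \right)} = 3 W$ ($J{\left(W \right)} = 4 W - W = 3 W$)
$J{\left(I{\left(6,-2 \right)} \right)} \left(-15\right) d{\left(-5,-4 \right)} = 3 \left(\frac{19}{10} - 6\right) \left(-15\right) 2 = 3 \left(- \frac{41}{10}\right) \left(-15\right) 2 = \left(- \frac{123}{10}\right) \left(-15\right) 2 = \frac{369}{2} \cdot 2 = 369$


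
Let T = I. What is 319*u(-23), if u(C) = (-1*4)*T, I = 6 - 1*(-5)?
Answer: -14036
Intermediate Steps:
I = 11 (I = 6 + 5 = 11)
T = 11
u(C) = -44 (u(C) = -1*4*11 = -4*11 = -44)
319*u(-23) = 319*(-44) = -14036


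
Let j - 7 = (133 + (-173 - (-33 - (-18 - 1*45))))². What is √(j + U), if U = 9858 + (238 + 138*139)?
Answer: √34185 ≈ 184.89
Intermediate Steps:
U = 29278 (U = 9858 + (238 + 19182) = 9858 + 19420 = 29278)
j = 4907 (j = 7 + (133 + (-173 - (-33 - (-18 - 1*45))))² = 7 + (133 + (-173 - (-33 - (-18 - 45))))² = 7 + (133 + (-173 - (-33 - 1*(-63))))² = 7 + (133 + (-173 - (-33 + 63)))² = 7 + (133 + (-173 - 1*30))² = 7 + (133 + (-173 - 30))² = 7 + (133 - 203)² = 7 + (-70)² = 7 + 4900 = 4907)
√(j + U) = √(4907 + 29278) = √34185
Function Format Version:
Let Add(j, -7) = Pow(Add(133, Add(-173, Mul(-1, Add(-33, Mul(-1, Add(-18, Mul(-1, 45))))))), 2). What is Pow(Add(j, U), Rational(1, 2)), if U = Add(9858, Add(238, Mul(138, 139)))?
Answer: Pow(34185, Rational(1, 2)) ≈ 184.89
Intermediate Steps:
U = 29278 (U = Add(9858, Add(238, 19182)) = Add(9858, 19420) = 29278)
j = 4907 (j = Add(7, Pow(Add(133, Add(-173, Mul(-1, Add(-33, Mul(-1, Add(-18, Mul(-1, 45))))))), 2)) = Add(7, Pow(Add(133, Add(-173, Mul(-1, Add(-33, Mul(-1, Add(-18, -45)))))), 2)) = Add(7, Pow(Add(133, Add(-173, Mul(-1, Add(-33, Mul(-1, -63))))), 2)) = Add(7, Pow(Add(133, Add(-173, Mul(-1, Add(-33, 63)))), 2)) = Add(7, Pow(Add(133, Add(-173, Mul(-1, 30))), 2)) = Add(7, Pow(Add(133, Add(-173, -30)), 2)) = Add(7, Pow(Add(133, -203), 2)) = Add(7, Pow(-70, 2)) = Add(7, 4900) = 4907)
Pow(Add(j, U), Rational(1, 2)) = Pow(Add(4907, 29278), Rational(1, 2)) = Pow(34185, Rational(1, 2))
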